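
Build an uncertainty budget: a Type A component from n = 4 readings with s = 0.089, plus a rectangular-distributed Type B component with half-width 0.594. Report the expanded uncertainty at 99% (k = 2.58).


u_A = s / sqrt(n) = 0.089 / sqrt(4) = 0.0445
u_B = half_width / sqrt(3) = 0.594 / sqrt(3) = 0.34294606
uc = sqrt(u_A^2 + u_B^2) = sqrt(0.0445^2 + 0.34294606^2) = 0.34582112
U = k * uc = 2.58 * 0.34582112
U = 0.8922

0.8922


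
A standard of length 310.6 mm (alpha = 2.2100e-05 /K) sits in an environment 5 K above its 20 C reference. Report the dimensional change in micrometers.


dL = L * alpha * dT
= 310.6 * 2.2100e-05 * 5
= 0.0343213 mm
dL_um = 0.0343213 * 1000 = 34.3213 um

34.3213


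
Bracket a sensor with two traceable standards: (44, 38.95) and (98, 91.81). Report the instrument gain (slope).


slope = (y2 - y1) / (x2 - x1)
= (91.81 - 38.95) / (98 - 44)
= 52.8600 / 54
= 0.9789

0.9789


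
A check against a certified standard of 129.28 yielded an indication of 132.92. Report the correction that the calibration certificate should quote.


Correction = standard - reading
= 129.28 - 132.92
= -3.6400

-3.6400


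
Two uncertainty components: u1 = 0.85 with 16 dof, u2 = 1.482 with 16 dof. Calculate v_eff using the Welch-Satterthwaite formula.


uc = sqrt(u1^2 + u2^2) = sqrt(0.85^2 + 1.482^2) = 1.7084566
v_eff = uc^4 / (u1^4/v1 + u2^4/v2)
= 1.7084566^4 / (0.85^4/16 + 1.482^4/16)
= 8.5195333 / 0.33411534
v_eff = 25.4988

25.4988


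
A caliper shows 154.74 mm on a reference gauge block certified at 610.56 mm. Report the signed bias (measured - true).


Systematic error = measured - true
= 154.74 - 610.56
= -455.8200

-455.8200


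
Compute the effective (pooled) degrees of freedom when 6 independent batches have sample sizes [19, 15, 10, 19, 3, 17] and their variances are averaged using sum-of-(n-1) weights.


nu = sum_i (n_i - 1)
nu = ((19 - 1) + (15 - 1) + (10 - 1) + (19 - 1) + (3 - 1) + (17 - 1))
nu = 18 + 14 + 9 + 18 + 2 + 16
nu = 77

77


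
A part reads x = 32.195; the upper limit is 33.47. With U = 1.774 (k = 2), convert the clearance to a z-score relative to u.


u = U / k = 1.774 / 2 = 0.887
margin = |USL - x| = |33.47 - 32.195| = 1.275
z = margin / u = 1.275 / 0.887
z = 1.4374

1.4374


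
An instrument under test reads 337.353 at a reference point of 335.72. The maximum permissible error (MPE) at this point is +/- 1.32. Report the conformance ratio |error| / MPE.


e = indication - reference = 337.353 - 335.72 = 1.6330
|e| = 1.6330
ratio = |e| / MPE = 1.6330 / 1.32
ratio = 1.2371

1.2371


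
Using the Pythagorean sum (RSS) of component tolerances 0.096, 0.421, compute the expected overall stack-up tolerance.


RSS = sqrt(0.096^2 + 0.421^2)
= sqrt(0.186457)
= 0.4318

0.4318


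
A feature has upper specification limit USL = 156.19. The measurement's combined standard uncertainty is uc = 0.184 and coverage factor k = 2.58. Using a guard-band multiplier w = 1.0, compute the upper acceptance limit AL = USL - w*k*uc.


U = k * uc = 2.58 * 0.184 = 0.47472
guard band g = w * U = 1.0 * 0.47472 = 0.47472
AL = USL - g = 156.19 - 0.47472
AL = 155.7153

155.7153


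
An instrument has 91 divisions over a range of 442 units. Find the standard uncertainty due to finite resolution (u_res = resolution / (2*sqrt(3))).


resolution = range / divisions
resolution = 442 / 91 = 4.8571429
u_res = resolution / (2*sqrt(3))
u_res = 4.8571429 / 3.4641016
u_res = 1.4021

1.4021


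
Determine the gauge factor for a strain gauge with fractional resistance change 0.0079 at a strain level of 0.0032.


GF = (dR/R) / epsilon
= 0.0079 / 0.0032
= 2.4688

2.4688


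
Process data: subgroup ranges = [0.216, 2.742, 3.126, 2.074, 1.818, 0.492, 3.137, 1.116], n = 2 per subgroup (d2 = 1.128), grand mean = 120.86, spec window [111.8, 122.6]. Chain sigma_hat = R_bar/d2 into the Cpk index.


R_bar = (0.216 + 2.742 + 3.126 + 2.074 + 1.818 + 0.492 + 3.137 + 1.116) / 8 = 1.840125
sigma = R_bar / d2 = 1.840125 / 1.128 = 1.6313165
Cp = (USL - LSL)/(6*sigma) = (122.6 - 111.8)/(6*1.6313165) = 1.1034
Cpu = (122.6 - 120.86)/(3*1.6313165) = 0.3555
Cpl = (120.86 - 111.8)/(3*1.6313165) = 1.8513
Cpk = min(Cpu, Cpl) = 0.3555

0.3555


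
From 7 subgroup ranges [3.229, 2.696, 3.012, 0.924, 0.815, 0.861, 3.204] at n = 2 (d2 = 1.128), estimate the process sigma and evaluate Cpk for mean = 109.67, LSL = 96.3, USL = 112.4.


R_bar = (3.229 + 2.696 + 3.012 + 0.924 + 0.815 + 0.861 + 3.204) / 7 = 2.1058571
sigma = R_bar / d2 = 2.1058571 / 1.128 = 1.8668946
Cp = (USL - LSL)/(6*sigma) = (112.4 - 96.3)/(6*1.8668946) = 1.4373
Cpu = (112.4 - 109.67)/(3*1.8668946) = 0.4874
Cpl = (109.67 - 96.3)/(3*1.8668946) = 2.3872
Cpk = min(Cpu, Cpl) = 0.4874

0.4874


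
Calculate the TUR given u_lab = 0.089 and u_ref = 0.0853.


TUR = u_lab / u_ref
= 0.089 / 0.0853
= 1.0434

1.0434


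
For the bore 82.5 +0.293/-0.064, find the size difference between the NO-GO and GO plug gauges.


GO = nominal - lower_tol (smallest hole = maximum material condition)
GO = 82.5 - 0.064 = 82.436
NO-GO = nominal + upper_tol (largest hole = least material condition)
NO-GO = 82.5 + 0.293 = 82.793
spread = NO-GO - GO = 82.793 - 82.436 = 0.3570

0.3570


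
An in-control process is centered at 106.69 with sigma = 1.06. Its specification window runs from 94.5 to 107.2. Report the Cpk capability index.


Cpu = (USL - mean) / (3*sigma) = (107.2 - 106.69) / (3*1.06) = 0.1604
Cpl = (mean - LSL) / (3*sigma) = (106.69 - 94.5) / (3*1.06) = 3.8333
Cpk = min(Cpu, Cpl) = 0.1604

0.1604


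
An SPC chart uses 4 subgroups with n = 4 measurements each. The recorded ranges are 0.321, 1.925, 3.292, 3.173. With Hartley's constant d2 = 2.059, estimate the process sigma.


R_bar = (0.321 + 1.925 + 3.292 + 3.173) / 4
R_bar = 8.711 / 4 = 2.17775
sigma_hat = R_bar / d2 = 2.17775 / 2.059 = 1.0577

1.0577


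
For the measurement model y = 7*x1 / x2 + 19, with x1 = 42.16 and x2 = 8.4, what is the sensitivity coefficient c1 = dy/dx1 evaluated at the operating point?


y = 7*x1 / x2 + 19
dy/dx1 = 7/x2
Evaluate at x2 = 8.4: c1 = 7 / 8.4
c1 = 0.8333

0.8333


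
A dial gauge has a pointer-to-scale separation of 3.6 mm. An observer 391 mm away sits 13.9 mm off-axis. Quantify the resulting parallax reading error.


error = h * offset / d
= 3.6 * 13.9 / 391
= 0.1280

0.1280


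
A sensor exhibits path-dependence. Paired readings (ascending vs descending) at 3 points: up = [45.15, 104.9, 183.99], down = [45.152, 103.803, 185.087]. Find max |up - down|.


|45.15 - 45.152| = 0.0020
|104.9 - 103.803| = 1.0970
|183.99 - 185.087| = 1.0970
hysteresis = max(diffs) = 1.0970

1.0970


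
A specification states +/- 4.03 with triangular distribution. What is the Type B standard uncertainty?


u_B = half_width / sqrt(6)
u_B = 4.03 / 2.4494897
u_B = 1.6452

1.6452


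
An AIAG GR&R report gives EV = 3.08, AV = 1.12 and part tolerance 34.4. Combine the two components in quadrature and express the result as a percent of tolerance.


GRR = sqrt(EV^2 + AV^2) = sqrt(3.08^2 + 1.12^2) = 3.277316
%GRR = GRR / tol * 100 = 3.277316 / 34.4 * 100
%GRR = 9.5271

9.5271


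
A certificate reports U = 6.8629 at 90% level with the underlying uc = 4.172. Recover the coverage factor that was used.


k = U / uc
k = 6.8629 / 4.172
k = 1.645

1.645


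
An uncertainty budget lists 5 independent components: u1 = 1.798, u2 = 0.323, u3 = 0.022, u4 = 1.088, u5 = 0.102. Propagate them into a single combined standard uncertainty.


uc = sqrt(1.798^2 + 0.323^2 + 0.022^2 + 1.088^2 + 0.102^2)
uc = sqrt(4.531765)
uc = 2.1288

2.1288


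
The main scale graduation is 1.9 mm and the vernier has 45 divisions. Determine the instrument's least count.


LC = MSD / n_div
= 1.9 / 45
= 0.0422

0.0422


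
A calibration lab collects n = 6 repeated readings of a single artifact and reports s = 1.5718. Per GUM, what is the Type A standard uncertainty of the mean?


u_A = s / sqrt(n)
u_A = 1.5718 / sqrt(6)
u_A = 1.5718 / 2.4494897
u_A = 0.6417

0.6417


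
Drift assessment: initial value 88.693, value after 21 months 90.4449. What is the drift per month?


rate = (v2 - v1) / months
= (90.4449 - 88.693) / 21
= 1.7519 / 21
= 0.0834

0.0834


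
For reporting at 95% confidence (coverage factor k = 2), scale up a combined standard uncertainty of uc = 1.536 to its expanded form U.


U = k * uc
U = 2 * 1.536
U = 3.0720

3.0720


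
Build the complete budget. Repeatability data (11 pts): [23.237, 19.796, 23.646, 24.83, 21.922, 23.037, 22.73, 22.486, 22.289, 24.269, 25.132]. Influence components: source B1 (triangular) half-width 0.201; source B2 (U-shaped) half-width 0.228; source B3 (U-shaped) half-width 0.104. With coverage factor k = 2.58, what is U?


mean = (23.237 + 19.796 + 23.646 + 24.83 + 21.922 + 23.037 + 22.73 + 22.486 + 22.289 + 24.269 + 25.132) / 11 = 23.034
s = sqrt(sum((x - mean)^2)/(n-1)) = 1.4912123
u_A = s / sqrt(n) = 1.4912123 / sqrt(11) = 0.44961743
u_B1 = 0.201 / sqrt(6) = 0.082057906
u_B2 = 0.228 / sqrt(2) = 0.16122035
u_B3 = 0.104 / sqrt(2) = 0.073539105
uc = sqrt(0.44961743^2 + 0.082057906^2 + 0.16122035^2 + 0.073539105^2) = 0.49019316
U = k * uc = 2.58 * 0.49019316
U = 1.2647

1.2647


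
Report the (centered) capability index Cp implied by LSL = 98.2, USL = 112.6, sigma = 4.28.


Cp = (USL - LSL) / (6 * sigma)
= (112.6 - 98.2) / (6 * 4.28)
= 14.4000 / 25.6800
= 0.5607

0.5607


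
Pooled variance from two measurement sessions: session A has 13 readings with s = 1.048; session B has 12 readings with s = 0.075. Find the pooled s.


s_p = sqrt(((n1-1)*s1^2 + (n2-1)*s2^2) / (n1+n2-2))
numerator = (13-1)*1.048^2 + (12-1)*0.075^2 = 13.179648 + 0.061875 = 13.241523
denominator = 13 + 12 - 2 = 23
s_p^2 = 13.241523 / 23 = 0.57571839
s_p = sqrt(0.57571839) = 0.7588

0.7588


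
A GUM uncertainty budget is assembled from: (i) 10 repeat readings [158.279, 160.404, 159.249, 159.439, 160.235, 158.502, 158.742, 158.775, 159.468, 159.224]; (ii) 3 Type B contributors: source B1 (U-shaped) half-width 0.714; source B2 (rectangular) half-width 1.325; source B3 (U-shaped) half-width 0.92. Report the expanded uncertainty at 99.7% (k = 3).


mean = (158.279 + 160.404 + 159.249 + 159.439 + 160.235 + 158.502 + 158.742 + 158.775 + 159.468 + 159.224) / 10 = 159.2317
s = sqrt(sum((x - mean)^2)/(n-1)) = 0.6967024
u_A = s / sqrt(n) = 0.6967024 / sqrt(10) = 0.22031664
u_B1 = 0.714 / sqrt(2) = 0.50487424
u_B2 = 1.325 / sqrt(3) = 0.76498911
u_B3 = 0.92 / sqrt(2) = 0.65053824
uc = sqrt(0.22031664^2 + 0.50487424^2 + 0.76498911^2 + 0.65053824^2) = 1.1453584
U = k * uc = 3 * 1.1453584
U = 3.4361

3.4361


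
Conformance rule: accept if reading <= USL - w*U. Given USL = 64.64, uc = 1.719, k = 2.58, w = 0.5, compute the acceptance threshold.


U = k * uc = 2.58 * 1.719 = 4.43502
guard band g = w * U = 0.5 * 4.43502 = 2.21751
AL = USL - g = 64.64 - 2.21751
AL = 62.4225

62.4225


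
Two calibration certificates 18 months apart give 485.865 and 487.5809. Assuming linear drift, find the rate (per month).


rate = (v2 - v1) / months
= (487.5809 - 485.865) / 18
= 1.7159 / 18
= 0.0953

0.0953


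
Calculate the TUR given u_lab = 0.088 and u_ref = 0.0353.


TUR = u_lab / u_ref
= 0.088 / 0.0353
= 2.4929

2.4929


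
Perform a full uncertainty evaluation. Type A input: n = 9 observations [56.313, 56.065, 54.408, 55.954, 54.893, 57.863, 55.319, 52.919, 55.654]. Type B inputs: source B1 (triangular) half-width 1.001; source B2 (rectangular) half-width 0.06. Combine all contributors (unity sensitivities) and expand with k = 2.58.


mean = (56.313 + 56.065 + 54.408 + 55.954 + 54.893 + 57.863 + 55.319 + 52.919 + 55.654) / 9 = 55.48755556
s = sqrt(sum((x - mean)^2)/(n-1)) = 1.371479
u_A = s / sqrt(n) = 1.371479 / sqrt(9) = 0.45715967
u_B1 = 1.001 / sqrt(6) = 0.40865654
u_B2 = 0.06 / sqrt(3) = 0.034641016
uc = sqrt(0.45715967^2 + 0.40865654^2 + 0.034641016^2) = 0.61416214
U = k * uc = 2.58 * 0.61416214
U = 1.5845

1.5845


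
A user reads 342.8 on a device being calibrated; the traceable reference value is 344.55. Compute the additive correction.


Correction = standard - reading
= 344.55 - 342.8
= 1.7500

1.7500


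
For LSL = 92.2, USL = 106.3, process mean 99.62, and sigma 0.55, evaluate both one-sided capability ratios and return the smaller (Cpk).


Cpu = (USL - mean) / (3*sigma) = (106.3 - 99.62) / (3*0.55) = 4.0485
Cpl = (mean - LSL) / (3*sigma) = (99.62 - 92.2) / (3*0.55) = 4.4970
Cpk = min(Cpu, Cpl) = 4.0485

4.0485


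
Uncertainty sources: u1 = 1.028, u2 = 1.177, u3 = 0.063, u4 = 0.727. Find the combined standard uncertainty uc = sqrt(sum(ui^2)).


uc = sqrt(1.028^2 + 1.177^2 + 0.063^2 + 0.727^2)
uc = sqrt(2.974611)
uc = 1.7247

1.7247


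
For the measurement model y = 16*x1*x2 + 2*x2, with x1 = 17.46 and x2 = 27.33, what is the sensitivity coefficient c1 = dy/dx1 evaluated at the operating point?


y = 16*x1*x2 + 2*x2
dy/dx1 = 16*x2
Evaluate at x2 = 27.33: c1 = 16 * 27.33
c1 = 437.2800

437.2800


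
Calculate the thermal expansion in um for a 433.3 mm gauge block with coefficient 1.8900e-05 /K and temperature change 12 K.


dL = L * alpha * dT
= 433.3 * 1.8900e-05 * 12
= 0.0982724 mm
dL_um = 0.0982724 * 1000 = 98.2724 um

98.2724


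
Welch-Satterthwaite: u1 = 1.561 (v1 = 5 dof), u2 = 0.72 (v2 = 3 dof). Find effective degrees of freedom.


uc = sqrt(u1^2 + u2^2) = sqrt(1.561^2 + 0.72^2) = 1.7190465
v_eff = uc^4 / (u1^4/v1 + u2^4/v2)
= 1.7190465^4 / (1.561^4/5 + 0.72^4/3)
= 8.7327394 / 1.2771014
v_eff = 6.8379

6.8379


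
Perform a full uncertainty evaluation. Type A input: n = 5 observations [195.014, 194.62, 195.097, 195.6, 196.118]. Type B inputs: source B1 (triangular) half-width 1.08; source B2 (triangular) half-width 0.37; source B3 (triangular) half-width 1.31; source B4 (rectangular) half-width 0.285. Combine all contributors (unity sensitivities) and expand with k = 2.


mean = (195.014 + 194.62 + 195.097 + 195.6 + 196.118) / 5 = 195.2898
s = sqrt(sum((x - mean)^2)/(n-1)) = 0.57965697
u_A = s / sqrt(n) = 0.57965697 / sqrt(5) = 0.25923048
u_B1 = 1.08 / sqrt(6) = 0.44090815
u_B2 = 0.37 / sqrt(6) = 0.15105187
u_B3 = 1.31 / sqrt(6) = 0.53480526
u_B4 = 0.285 / sqrt(3) = 0.16454483
uc = sqrt(0.25923048^2 + 0.44090815^2 + 0.15105187^2 + 0.53480526^2 + 0.16454483^2) = 0.77298692
U = k * uc = 2 * 0.77298692
U = 1.5460

1.5460


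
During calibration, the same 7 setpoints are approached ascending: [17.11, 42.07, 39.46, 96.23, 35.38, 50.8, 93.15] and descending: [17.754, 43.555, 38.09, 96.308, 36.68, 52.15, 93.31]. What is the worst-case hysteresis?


|17.11 - 17.754| = 0.6440
|42.07 - 43.555| = 1.4850
|39.46 - 38.09| = 1.3700
|96.23 - 96.308| = 0.0780
|35.38 - 36.68| = 1.3000
|50.8 - 52.15| = 1.3500
|93.15 - 93.31| = 0.1600
hysteresis = max(diffs) = 1.4850

1.4850


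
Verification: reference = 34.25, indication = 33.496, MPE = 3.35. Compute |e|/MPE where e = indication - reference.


e = indication - reference = 33.496 - 34.25 = -0.7540
|e| = 0.7540
ratio = |e| / MPE = 0.7540 / 3.35
ratio = 0.2251

0.2251


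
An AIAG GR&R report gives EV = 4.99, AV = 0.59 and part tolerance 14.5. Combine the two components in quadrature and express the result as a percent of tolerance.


GRR = sqrt(EV^2 + AV^2) = sqrt(4.99^2 + 0.59^2) = 5.0247587
%GRR = GRR / tol * 100 = 5.0247587 / 14.5 * 100
%GRR = 34.6535

34.6535


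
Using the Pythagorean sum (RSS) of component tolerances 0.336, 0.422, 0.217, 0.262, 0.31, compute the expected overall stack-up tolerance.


RSS = sqrt(0.336^2 + 0.422^2 + 0.217^2 + 0.262^2 + 0.31^2)
= sqrt(0.502813)
= 0.7091

0.7091


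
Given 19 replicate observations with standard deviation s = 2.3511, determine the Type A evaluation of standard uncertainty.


u_A = s / sqrt(n)
u_A = 2.3511 / sqrt(19)
u_A = 2.3511 / 4.3588989
u_A = 0.5394

0.5394


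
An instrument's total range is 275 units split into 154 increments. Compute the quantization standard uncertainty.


resolution = range / divisions
resolution = 275 / 154 = 1.7857143
u_res = resolution / (2*sqrt(3))
u_res = 1.7857143 / 3.4641016
u_res = 0.5155

0.5155


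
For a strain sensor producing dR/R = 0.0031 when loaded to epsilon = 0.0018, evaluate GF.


GF = (dR/R) / epsilon
= 0.0031 / 0.0018
= 1.7222

1.7222


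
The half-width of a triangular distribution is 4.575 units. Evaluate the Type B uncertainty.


u_B = half_width / sqrt(6)
u_B = 4.575 / 2.4494897
u_B = 1.8677

1.8677


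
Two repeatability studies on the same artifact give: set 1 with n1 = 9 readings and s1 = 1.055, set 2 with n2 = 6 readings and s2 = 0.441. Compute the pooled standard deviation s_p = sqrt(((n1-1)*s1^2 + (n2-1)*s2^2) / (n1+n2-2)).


s_p = sqrt(((n1-1)*s1^2 + (n2-1)*s2^2) / (n1+n2-2))
numerator = (9-1)*1.055^2 + (6-1)*0.441^2 = 8.9042 + 0.972405 = 9.876605
denominator = 9 + 6 - 2 = 13
s_p^2 = 9.876605 / 13 = 0.75973885
s_p = sqrt(0.75973885) = 0.8716

0.8716


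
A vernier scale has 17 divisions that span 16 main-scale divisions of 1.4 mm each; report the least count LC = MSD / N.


LC = MSD / n_div
= 1.4 / 17
= 0.0824

0.0824


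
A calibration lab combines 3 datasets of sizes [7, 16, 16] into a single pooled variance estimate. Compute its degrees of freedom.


nu = sum_i (n_i - 1)
nu = ((7 - 1) + (16 - 1) + (16 - 1))
nu = 6 + 15 + 15
nu = 36

36


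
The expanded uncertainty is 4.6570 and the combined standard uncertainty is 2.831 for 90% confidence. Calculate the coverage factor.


k = U / uc
k = 4.6570 / 2.831
k = 1.645

1.645


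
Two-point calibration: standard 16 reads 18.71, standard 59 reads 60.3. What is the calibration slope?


slope = (y2 - y1) / (x2 - x1)
= (60.3 - 18.71) / (59 - 16)
= 41.5900 / 43
= 0.9672

0.9672


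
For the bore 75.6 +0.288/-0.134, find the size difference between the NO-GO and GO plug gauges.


GO = nominal - lower_tol (smallest hole = maximum material condition)
GO = 75.6 - 0.134 = 75.466
NO-GO = nominal + upper_tol (largest hole = least material condition)
NO-GO = 75.6 + 0.288 = 75.888
spread = NO-GO - GO = 75.888 - 75.466 = 0.4220

0.4220


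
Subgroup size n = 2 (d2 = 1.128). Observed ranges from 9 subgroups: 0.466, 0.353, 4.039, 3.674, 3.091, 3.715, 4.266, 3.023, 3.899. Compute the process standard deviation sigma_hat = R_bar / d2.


R_bar = (0.466 + 0.353 + 4.039 + 3.674 + 3.091 + 3.715 + 4.266 + 3.023 + 3.899) / 9
R_bar = 26.526 / 9 = 2.9473333
sigma_hat = R_bar / d2 = 2.9473333 / 1.128 = 2.6129

2.6129


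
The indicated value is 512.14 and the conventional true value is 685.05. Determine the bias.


Systematic error = measured - true
= 512.14 - 685.05
= -172.9100

-172.9100


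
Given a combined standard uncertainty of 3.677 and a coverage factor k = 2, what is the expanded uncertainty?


U = k * uc
U = 2 * 3.677
U = 7.3540

7.3540


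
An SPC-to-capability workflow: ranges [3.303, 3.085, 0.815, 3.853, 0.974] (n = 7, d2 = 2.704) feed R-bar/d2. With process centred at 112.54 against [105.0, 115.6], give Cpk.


R_bar = (3.303 + 3.085 + 0.815 + 3.853 + 0.974) / 5 = 2.406
sigma = R_bar / d2 = 2.406 / 2.704 = 0.8897929
Cp = (USL - LSL)/(6*sigma) = (115.6 - 105.0)/(6*0.8897929) = 1.9855
Cpu = (115.6 - 112.54)/(3*0.8897929) = 1.1463
Cpl = (112.54 - 105.0)/(3*0.8897929) = 2.8246
Cpk = min(Cpu, Cpl) = 1.1463

1.1463


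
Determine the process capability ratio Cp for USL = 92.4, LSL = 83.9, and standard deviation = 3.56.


Cp = (USL - LSL) / (6 * sigma)
= (92.4 - 83.9) / (6 * 3.56)
= 8.5000 / 21.3600
= 0.3979

0.3979


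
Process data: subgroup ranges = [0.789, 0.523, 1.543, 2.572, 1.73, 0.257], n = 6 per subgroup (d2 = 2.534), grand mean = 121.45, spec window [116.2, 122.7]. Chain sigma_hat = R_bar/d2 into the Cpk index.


R_bar = (0.789 + 0.523 + 1.543 + 2.572 + 1.73 + 0.257) / 6 = 1.2356667
sigma = R_bar / d2 = 1.2356667 / 2.534 = 0.48763485
Cp = (USL - LSL)/(6*sigma) = (122.7 - 116.2)/(6*0.48763485) = 2.2216
Cpu = (122.7 - 121.45)/(3*0.48763485) = 0.8545
Cpl = (121.45 - 116.2)/(3*0.48763485) = 3.5888
Cpk = min(Cpu, Cpl) = 0.8545

0.8545


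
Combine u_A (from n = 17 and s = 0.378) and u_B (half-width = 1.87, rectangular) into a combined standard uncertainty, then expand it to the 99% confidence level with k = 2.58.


u_A = s / sqrt(n) = 0.378 / sqrt(17) = 0.091678466
u_B = half_width / sqrt(3) = 1.87 / sqrt(3) = 1.079645
uc = sqrt(u_A^2 + u_B^2) = sqrt(0.091678466^2 + 1.079645^2) = 1.0835305
U = k * uc = 2.58 * 1.0835305
U = 2.7955

2.7955


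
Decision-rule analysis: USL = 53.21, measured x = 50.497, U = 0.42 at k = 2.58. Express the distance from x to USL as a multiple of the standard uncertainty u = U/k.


u = U / k = 0.42 / 2.58 = 0.1627907
margin = |USL - x| = |53.21 - 50.497| = 2.713
z = margin / u = 2.713 / 0.1627907
z = 16.6656

16.6656


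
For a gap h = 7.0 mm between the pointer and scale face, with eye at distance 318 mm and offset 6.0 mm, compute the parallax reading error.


error = h * offset / d
= 7.0 * 6.0 / 318
= 0.1321

0.1321


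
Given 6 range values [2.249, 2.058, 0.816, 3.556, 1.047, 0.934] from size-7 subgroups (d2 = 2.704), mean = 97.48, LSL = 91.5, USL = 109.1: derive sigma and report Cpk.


R_bar = (2.249 + 2.058 + 0.816 + 3.556 + 1.047 + 0.934) / 6 = 1.7766667
sigma = R_bar / d2 = 1.7766667 / 2.704 = 0.65705129
Cp = (USL - LSL)/(6*sigma) = (109.1 - 91.5)/(6*0.65705129) = 4.4644
Cpu = (109.1 - 97.48)/(3*0.65705129) = 5.8950
Cpl = (97.48 - 91.5)/(3*0.65705129) = 3.0338
Cpk = min(Cpu, Cpl) = 3.0338

3.0338


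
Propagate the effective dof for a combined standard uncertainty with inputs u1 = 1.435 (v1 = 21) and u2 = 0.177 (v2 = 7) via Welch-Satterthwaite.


uc = sqrt(u1^2 + u2^2) = sqrt(1.435^2 + 0.177^2) = 1.4458748
v_eff = uc^4 / (u1^4/v1 + u2^4/v2)
= 1.4458748^4 / (1.435^4/21 + 0.177^4/7)
= 4.3704158 / 0.20206439
v_eff = 21.6288

21.6288


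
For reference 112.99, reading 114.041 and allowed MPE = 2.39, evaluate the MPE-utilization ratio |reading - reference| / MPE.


e = indication - reference = 114.041 - 112.99 = 1.0510
|e| = 1.0510
ratio = |e| / MPE = 1.0510 / 2.39
ratio = 0.4397

0.4397


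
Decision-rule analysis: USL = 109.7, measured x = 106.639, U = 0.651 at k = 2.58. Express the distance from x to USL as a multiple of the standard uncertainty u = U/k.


u = U / k = 0.651 / 2.58 = 0.25232558
margin = |USL - x| = |109.7 - 106.639| = 3.061
z = margin / u = 3.061 / 0.25232558
z = 12.1312

12.1312


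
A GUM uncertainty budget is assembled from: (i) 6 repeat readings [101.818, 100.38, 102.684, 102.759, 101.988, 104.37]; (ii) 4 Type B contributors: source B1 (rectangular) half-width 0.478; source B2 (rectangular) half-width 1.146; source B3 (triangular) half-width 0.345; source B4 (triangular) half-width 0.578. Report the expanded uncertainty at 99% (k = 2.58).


mean = (101.818 + 100.38 + 102.684 + 102.759 + 101.988 + 104.37) / 6 = 102.3331667
s = sqrt(sum((x - mean)^2)/(n-1)) = 1.3154851
u_A = s / sqrt(n) = 1.3154851 / sqrt(6) = 0.53704454
u_B1 = 0.478 / sqrt(3) = 0.27597343
u_B2 = 1.146 / sqrt(3) = 0.66164341
u_B3 = 0.345 / sqrt(6) = 0.14084566
u_B4 = 0.578 / sqrt(6) = 0.23596751
uc = sqrt(0.53704454^2 + 0.27597343^2 + 0.66164341^2 + 0.14084566^2 + 0.23596751^2) = 0.93694628
U = k * uc = 2.58 * 0.93694628
U = 2.4173

2.4173


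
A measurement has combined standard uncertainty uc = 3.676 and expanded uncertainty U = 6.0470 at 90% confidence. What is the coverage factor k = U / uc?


k = U / uc
k = 6.0470 / 3.676
k = 1.645

1.645


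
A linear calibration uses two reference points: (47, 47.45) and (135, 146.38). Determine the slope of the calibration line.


slope = (y2 - y1) / (x2 - x1)
= (146.38 - 47.45) / (135 - 47)
= 98.9300 / 88
= 1.1242

1.1242


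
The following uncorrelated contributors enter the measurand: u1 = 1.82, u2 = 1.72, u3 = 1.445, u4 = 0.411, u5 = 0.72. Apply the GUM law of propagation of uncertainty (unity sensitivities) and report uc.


uc = sqrt(1.82^2 + 1.72^2 + 1.445^2 + 0.411^2 + 0.72^2)
uc = sqrt(9.046146)
uc = 3.0077

3.0077


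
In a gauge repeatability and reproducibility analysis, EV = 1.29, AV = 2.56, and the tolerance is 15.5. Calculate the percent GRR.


GRR = sqrt(EV^2 + AV^2) = sqrt(1.29^2 + 2.56^2) = 2.8666531
%GRR = GRR / tol * 100 = 2.8666531 / 15.5 * 100
%GRR = 18.4945

18.4945


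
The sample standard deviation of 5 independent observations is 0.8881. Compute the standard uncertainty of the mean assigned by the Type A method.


u_A = s / sqrt(n)
u_A = 0.8881 / sqrt(5)
u_A = 0.8881 / 2.236068
u_A = 0.3972

0.3972


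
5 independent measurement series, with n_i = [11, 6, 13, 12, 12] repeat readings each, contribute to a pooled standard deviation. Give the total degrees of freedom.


nu = sum_i (n_i - 1)
nu = ((11 - 1) + (6 - 1) + (13 - 1) + (12 - 1) + (12 - 1))
nu = 10 + 5 + 12 + 11 + 11
nu = 49

49


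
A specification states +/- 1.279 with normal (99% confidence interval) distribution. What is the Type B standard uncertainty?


u_B = half_width / 2.576
u_B = 1.279 / 2.576
u_B = 0.4965

0.4965


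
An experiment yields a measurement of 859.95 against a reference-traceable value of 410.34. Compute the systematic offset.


Systematic error = measured - true
= 859.95 - 410.34
= 449.6100

449.6100


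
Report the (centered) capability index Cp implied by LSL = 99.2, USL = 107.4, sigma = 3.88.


Cp = (USL - LSL) / (6 * sigma)
= (107.4 - 99.2) / (6 * 3.88)
= 8.2000 / 23.2800
= 0.3522

0.3522


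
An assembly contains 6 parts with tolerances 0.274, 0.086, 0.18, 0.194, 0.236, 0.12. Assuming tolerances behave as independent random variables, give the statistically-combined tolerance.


RSS = sqrt(0.274^2 + 0.086^2 + 0.18^2 + 0.194^2 + 0.236^2 + 0.12^2)
= sqrt(0.222604)
= 0.4718

0.4718


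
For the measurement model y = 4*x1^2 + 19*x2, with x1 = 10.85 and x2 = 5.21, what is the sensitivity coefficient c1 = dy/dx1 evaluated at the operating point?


y = 4*x1^2 + 19*x2
dy/dx1 = 2*4*x1
Evaluate at x1 = 10.85: c1 = 8 * 10.85
c1 = 86.8000

86.8000


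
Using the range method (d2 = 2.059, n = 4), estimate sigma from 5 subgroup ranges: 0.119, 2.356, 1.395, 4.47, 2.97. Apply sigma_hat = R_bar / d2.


R_bar = (0.119 + 2.356 + 1.395 + 4.47 + 2.97) / 5
R_bar = 11.31 / 5 = 2.262
sigma_hat = R_bar / d2 = 2.262 / 2.059 = 1.0986

1.0986


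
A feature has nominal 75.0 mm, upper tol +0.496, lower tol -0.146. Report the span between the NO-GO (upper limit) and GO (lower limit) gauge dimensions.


GO = nominal - lower_tol (smallest hole = maximum material condition)
GO = 75.0 - 0.146 = 74.854
NO-GO = nominal + upper_tol (largest hole = least material condition)
NO-GO = 75.0 + 0.496 = 75.496
spread = NO-GO - GO = 75.496 - 74.854 = 0.6420

0.6420


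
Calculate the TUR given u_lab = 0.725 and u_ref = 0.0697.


TUR = u_lab / u_ref
= 0.725 / 0.0697
= 10.4017

10.4017


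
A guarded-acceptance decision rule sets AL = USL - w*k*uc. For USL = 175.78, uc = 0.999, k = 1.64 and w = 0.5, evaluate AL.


U = k * uc = 1.64 * 0.999 = 1.63836
guard band g = w * U = 0.5 * 1.63836 = 0.81918
AL = USL - g = 175.78 - 0.81918
AL = 174.9608

174.9608


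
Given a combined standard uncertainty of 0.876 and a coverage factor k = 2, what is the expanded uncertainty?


U = k * uc
U = 2 * 0.876
U = 1.7520

1.7520


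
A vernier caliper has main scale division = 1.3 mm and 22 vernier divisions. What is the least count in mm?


LC = MSD / n_div
= 1.3 / 22
= 0.0591

0.0591


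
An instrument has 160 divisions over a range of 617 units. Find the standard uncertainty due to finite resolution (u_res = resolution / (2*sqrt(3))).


resolution = range / divisions
resolution = 617 / 160 = 3.85625
u_res = resolution / (2*sqrt(3))
u_res = 3.85625 / 3.4641016
u_res = 1.1132

1.1132


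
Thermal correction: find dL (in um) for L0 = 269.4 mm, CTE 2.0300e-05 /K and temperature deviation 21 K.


dL = L * alpha * dT
= 269.4 * 2.0300e-05 * 21
= 0.1148452 mm
dL_um = 0.1148452 * 1000 = 114.8452 um

114.8452


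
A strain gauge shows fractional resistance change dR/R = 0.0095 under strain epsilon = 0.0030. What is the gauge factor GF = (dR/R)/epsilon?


GF = (dR/R) / epsilon
= 0.0095 / 0.0030
= 3.1667

3.1667


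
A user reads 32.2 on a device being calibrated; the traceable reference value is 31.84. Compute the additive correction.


Correction = standard - reading
= 31.84 - 32.2
= -0.3600

-0.3600


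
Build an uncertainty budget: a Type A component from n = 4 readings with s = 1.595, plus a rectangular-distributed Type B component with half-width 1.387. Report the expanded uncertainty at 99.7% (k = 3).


u_A = s / sqrt(n) = 1.595 / sqrt(4) = 0.7975
u_B = half_width / sqrt(3) = 1.387 / sqrt(3) = 0.80078482
uc = sqrt(u_A^2 + u_B^2) = sqrt(0.7975^2 + 0.80078482^2) = 1.1301604
U = k * uc = 3 * 1.1301604
U = 3.3905

3.3905


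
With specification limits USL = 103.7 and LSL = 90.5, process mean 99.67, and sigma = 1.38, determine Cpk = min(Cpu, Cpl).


Cpu = (USL - mean) / (3*sigma) = (103.7 - 99.67) / (3*1.38) = 0.9734
Cpl = (mean - LSL) / (3*sigma) = (99.67 - 90.5) / (3*1.38) = 2.2150
Cpk = min(Cpu, Cpl) = 0.9734

0.9734


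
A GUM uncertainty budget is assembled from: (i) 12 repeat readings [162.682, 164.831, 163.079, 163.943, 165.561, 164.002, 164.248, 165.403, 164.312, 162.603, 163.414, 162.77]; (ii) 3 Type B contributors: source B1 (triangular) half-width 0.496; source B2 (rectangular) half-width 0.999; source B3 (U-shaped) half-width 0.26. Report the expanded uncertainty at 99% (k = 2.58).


mean = (162.682 + 164.831 + 163.079 + 163.943 + 165.561 + 164.002 + 164.248 + 165.403 + 164.312 + 162.603 + 163.414 + 162.77) / 12 = 163.904
s = sqrt(sum((x - mean)^2)/(n-1)) = 1.0242722
u_A = s / sqrt(n) = 1.0242722 / sqrt(12) = 0.29568192
u_B1 = 0.496 / sqrt(6) = 0.20249115
u_B2 = 0.999 / sqrt(3) = 0.57677292
u_B3 = 0.26 / sqrt(2) = 0.18384776
uc = sqrt(0.29568192^2 + 0.20249115^2 + 0.57677292^2 + 0.18384776^2) = 0.70348949
U = k * uc = 2.58 * 0.70348949
U = 1.8150

1.8150


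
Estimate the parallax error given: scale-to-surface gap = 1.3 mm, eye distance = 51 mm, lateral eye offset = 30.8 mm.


error = h * offset / d
= 1.3 * 30.8 / 51
= 0.7851

0.7851


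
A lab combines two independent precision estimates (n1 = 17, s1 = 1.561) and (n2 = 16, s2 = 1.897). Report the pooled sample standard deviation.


s_p = sqrt(((n1-1)*s1^2 + (n2-1)*s2^2) / (n1+n2-2))
numerator = (17-1)*1.561^2 + (16-1)*1.897^2 = 38.987536 + 53.979135 = 92.966671
denominator = 17 + 16 - 2 = 31
s_p^2 = 92.966671 / 31 = 2.9989249
s_p = sqrt(2.9989249) = 1.7317

1.7317


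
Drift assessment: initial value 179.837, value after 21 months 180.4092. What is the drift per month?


rate = (v2 - v1) / months
= (180.4092 - 179.837) / 21
= 0.5722 / 21
= 0.0272

0.0272


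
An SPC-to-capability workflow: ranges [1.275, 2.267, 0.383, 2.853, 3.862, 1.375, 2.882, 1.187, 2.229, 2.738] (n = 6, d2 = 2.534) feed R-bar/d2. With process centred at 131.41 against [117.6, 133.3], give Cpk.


R_bar = (1.275 + 2.267 + 0.383 + 2.853 + 3.862 + 1.375 + 2.882 + 1.187 + 2.229 + 2.738) / 10 = 2.1051
sigma = R_bar / d2 = 2.1051 / 2.534 = 0.83074191
Cp = (USL - LSL)/(6*sigma) = (133.3 - 117.6)/(6*0.83074191) = 3.1498
Cpu = (133.3 - 131.41)/(3*0.83074191) = 0.7584
Cpl = (131.41 - 117.6)/(3*0.83074191) = 5.5412
Cpk = min(Cpu, Cpl) = 0.7584

0.7584


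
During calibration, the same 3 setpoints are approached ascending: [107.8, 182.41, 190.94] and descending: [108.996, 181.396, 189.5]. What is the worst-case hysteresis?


|107.8 - 108.996| = 1.1960
|182.41 - 181.396| = 1.0140
|190.94 - 189.5| = 1.4400
hysteresis = max(diffs) = 1.4400

1.4400


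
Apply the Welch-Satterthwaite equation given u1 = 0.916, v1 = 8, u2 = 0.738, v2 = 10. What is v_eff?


uc = sqrt(u1^2 + u2^2) = sqrt(0.916^2 + 0.738^2) = 1.1763078
v_eff = uc^4 / (u1^4/v1 + u2^4/v2)
= 1.1763078^4 / (0.916^4/8 + 0.738^4/10)
= 1.9146258 / 0.11766558
v_eff = 16.2718

16.2718


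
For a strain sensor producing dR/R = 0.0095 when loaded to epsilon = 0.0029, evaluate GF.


GF = (dR/R) / epsilon
= 0.0095 / 0.0029
= 3.2759

3.2759


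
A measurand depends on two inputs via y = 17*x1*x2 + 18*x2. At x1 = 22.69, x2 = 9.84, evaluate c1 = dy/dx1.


y = 17*x1*x2 + 18*x2
dy/dx1 = 17*x2
Evaluate at x2 = 9.84: c1 = 17 * 9.84
c1 = 167.2800

167.2800


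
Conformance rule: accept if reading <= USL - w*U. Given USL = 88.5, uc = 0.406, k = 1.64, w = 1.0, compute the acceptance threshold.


U = k * uc = 1.64 * 0.406 = 0.66584
guard band g = w * U = 1.0 * 0.66584 = 0.66584
AL = USL - g = 88.5 - 0.66584
AL = 87.8342

87.8342


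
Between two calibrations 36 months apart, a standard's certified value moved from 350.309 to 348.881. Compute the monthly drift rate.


rate = (v2 - v1) / months
= (348.881 - 350.309) / 36
= -1.4280 / 36
= -0.0397

-0.0397


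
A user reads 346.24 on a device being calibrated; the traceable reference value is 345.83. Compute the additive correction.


Correction = standard - reading
= 345.83 - 346.24
= -0.4100

-0.4100


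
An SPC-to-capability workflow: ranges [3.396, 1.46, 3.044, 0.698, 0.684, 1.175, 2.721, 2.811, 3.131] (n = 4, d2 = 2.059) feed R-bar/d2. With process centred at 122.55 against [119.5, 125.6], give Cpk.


R_bar = (3.396 + 1.46 + 3.044 + 0.698 + 0.684 + 1.175 + 2.721 + 2.811 + 3.131) / 9 = 2.1244444
sigma = R_bar / d2 = 2.1244444 / 2.059 = 1.0317846
Cp = (USL - LSL)/(6*sigma) = (125.6 - 119.5)/(6*1.0317846) = 0.9853
Cpu = (125.6 - 122.55)/(3*1.0317846) = 0.9853
Cpl = (122.55 - 119.5)/(3*1.0317846) = 0.9853
Cpk = min(Cpu, Cpl) = 0.9853

0.9853


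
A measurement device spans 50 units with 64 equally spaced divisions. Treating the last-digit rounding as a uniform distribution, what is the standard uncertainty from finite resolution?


resolution = range / divisions
resolution = 50 / 64 = 0.78125
u_res = resolution / (2*sqrt(3))
u_res = 0.78125 / 3.4641016
u_res = 0.2255

0.2255


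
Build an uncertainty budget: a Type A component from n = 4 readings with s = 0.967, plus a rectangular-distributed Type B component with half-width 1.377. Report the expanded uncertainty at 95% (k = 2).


u_A = s / sqrt(n) = 0.967 / sqrt(4) = 0.4835
u_B = half_width / sqrt(3) = 1.377 / sqrt(3) = 0.79501132
uc = sqrt(u_A^2 + u_B^2) = sqrt(0.4835^2 + 0.79501132^2) = 0.93049194
U = k * uc = 2 * 0.93049194
U = 1.8610

1.8610


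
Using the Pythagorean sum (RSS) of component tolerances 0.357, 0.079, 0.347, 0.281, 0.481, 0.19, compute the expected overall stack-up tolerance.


RSS = sqrt(0.357^2 + 0.079^2 + 0.347^2 + 0.281^2 + 0.481^2 + 0.19^2)
= sqrt(0.600521)
= 0.7749

0.7749


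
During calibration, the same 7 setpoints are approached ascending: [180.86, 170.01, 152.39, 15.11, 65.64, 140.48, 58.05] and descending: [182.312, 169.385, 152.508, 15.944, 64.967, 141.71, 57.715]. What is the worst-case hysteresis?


|180.86 - 182.312| = 1.4520
|170.01 - 169.385| = 0.6250
|152.39 - 152.508| = 0.1180
|15.11 - 15.944| = 0.8340
|65.64 - 64.967| = 0.6730
|140.48 - 141.71| = 1.2300
|58.05 - 57.715| = 0.3350
hysteresis = max(diffs) = 1.4520

1.4520


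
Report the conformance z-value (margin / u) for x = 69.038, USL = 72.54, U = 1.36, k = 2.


u = U / k = 1.36 / 2 = 0.68
margin = |USL - x| = |72.54 - 69.038| = 3.502
z = margin / u = 3.502 / 0.68
z = 5.1500

5.1500


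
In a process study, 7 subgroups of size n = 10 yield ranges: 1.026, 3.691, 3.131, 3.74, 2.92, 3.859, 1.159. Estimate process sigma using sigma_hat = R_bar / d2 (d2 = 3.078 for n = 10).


R_bar = (1.026 + 3.691 + 3.131 + 3.74 + 2.92 + 3.859 + 1.159) / 7
R_bar = 19.526 / 7 = 2.7894286
sigma_hat = R_bar / d2 = 2.7894286 / 3.078 = 0.9062

0.9062


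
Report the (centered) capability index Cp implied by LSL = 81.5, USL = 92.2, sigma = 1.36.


Cp = (USL - LSL) / (6 * sigma)
= (92.2 - 81.5) / (6 * 1.36)
= 10.7000 / 8.1600
= 1.3113

1.3113


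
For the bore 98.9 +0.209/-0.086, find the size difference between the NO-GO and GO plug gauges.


GO = nominal - lower_tol (smallest hole = maximum material condition)
GO = 98.9 - 0.086 = 98.814
NO-GO = nominal + upper_tol (largest hole = least material condition)
NO-GO = 98.9 + 0.209 = 99.109
spread = NO-GO - GO = 99.109 - 98.814 = 0.2950

0.2950


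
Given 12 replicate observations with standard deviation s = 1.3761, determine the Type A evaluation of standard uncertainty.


u_A = s / sqrt(n)
u_A = 1.3761 / sqrt(12)
u_A = 1.3761 / 3.4641016
u_A = 0.3972

0.3972


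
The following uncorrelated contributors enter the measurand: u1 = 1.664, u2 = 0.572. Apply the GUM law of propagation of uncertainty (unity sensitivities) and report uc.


uc = sqrt(1.664^2 + 0.572^2)
uc = sqrt(3.09608)
uc = 1.7596

1.7596


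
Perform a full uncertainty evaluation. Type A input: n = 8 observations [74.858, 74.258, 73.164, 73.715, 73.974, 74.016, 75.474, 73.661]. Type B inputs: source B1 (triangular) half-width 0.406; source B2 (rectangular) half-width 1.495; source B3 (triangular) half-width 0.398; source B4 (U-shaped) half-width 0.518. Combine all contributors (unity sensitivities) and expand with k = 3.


mean = (74.858 + 74.258 + 73.164 + 73.715 + 73.974 + 74.016 + 75.474 + 73.661) / 8 = 74.14
s = sqrt(sum((x - mean)^2)/(n-1)) = 0.72846002
u_A = s / sqrt(n) = 0.72846002 / sqrt(8) = 0.25754951
u_B1 = 0.406 / sqrt(6) = 0.16574881
u_B2 = 1.495 / sqrt(3) = 0.86313865
u_B3 = 0.398 / sqrt(6) = 0.16248282
u_B4 = 0.518 / sqrt(2) = 0.36628131
uc = sqrt(0.25754951^2 + 0.16574881^2 + 0.86313865^2 + 0.16248282^2 + 0.36628131^2) = 0.99968766
U = k * uc = 3 * 0.99968766
U = 2.9991

2.9991


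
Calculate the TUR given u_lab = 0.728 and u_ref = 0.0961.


TUR = u_lab / u_ref
= 0.728 / 0.0961
= 7.5754

7.5754


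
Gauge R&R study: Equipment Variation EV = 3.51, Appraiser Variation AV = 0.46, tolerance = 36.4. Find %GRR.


GRR = sqrt(EV^2 + AV^2) = sqrt(3.51^2 + 0.46^2) = 3.5400141
%GRR = GRR / tol * 100 = 3.5400141 / 36.4 * 100
%GRR = 9.7253

9.7253


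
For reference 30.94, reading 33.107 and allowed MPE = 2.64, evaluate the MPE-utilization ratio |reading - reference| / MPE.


e = indication - reference = 33.107 - 30.94 = 2.1670
|e| = 2.1670
ratio = |e| / MPE = 2.1670 / 2.64
ratio = 0.8208

0.8208


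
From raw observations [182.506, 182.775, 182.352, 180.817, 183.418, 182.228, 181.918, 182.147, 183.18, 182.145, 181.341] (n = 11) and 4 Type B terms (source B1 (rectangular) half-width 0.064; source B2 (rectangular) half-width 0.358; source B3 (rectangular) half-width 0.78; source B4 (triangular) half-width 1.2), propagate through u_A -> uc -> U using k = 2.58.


mean = (182.506 + 182.775 + 182.352 + 180.817 + 183.418 + 182.228 + 181.918 + 182.147 + 183.18 + 182.145 + 181.341) / 11 = 182.257
s = sqrt(sum((x - mean)^2)/(n-1)) = 0.74781428
u_A = s / sqrt(n) = 0.74781428 / sqrt(11) = 0.22547449
u_B1 = 0.064 / sqrt(3) = 0.036950417
u_B2 = 0.358 / sqrt(3) = 0.2066914
u_B3 = 0.78 / sqrt(3) = 0.45033321
u_B4 = 1.2 / sqrt(6) = 0.48989795
uc = sqrt(0.22547449^2 + 0.036950417^2 + 0.2066914^2 + 0.45033321^2 + 0.48989795^2) = 0.73329763
U = k * uc = 2.58 * 0.73329763
U = 1.8919

1.8919


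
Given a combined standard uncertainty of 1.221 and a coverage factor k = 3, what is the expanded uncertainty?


U = k * uc
U = 3 * 1.221
U = 3.6630

3.6630


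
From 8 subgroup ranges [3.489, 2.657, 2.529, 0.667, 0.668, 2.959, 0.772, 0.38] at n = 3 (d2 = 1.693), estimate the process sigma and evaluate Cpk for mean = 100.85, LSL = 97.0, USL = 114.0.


R_bar = (3.489 + 2.657 + 2.529 + 0.667 + 0.668 + 2.959 + 0.772 + 0.38) / 8 = 1.765125
sigma = R_bar / d2 = 1.765125 / 1.693 = 1.0426019
Cp = (USL - LSL)/(6*sigma) = (114.0 - 97.0)/(6*1.0426019) = 2.7176
Cpu = (114.0 - 100.85)/(3*1.0426019) = 4.2042
Cpl = (100.85 - 97.0)/(3*1.0426019) = 1.2309
Cpk = min(Cpu, Cpl) = 1.2309

1.2309


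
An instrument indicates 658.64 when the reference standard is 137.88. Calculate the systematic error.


Systematic error = measured - true
= 658.64 - 137.88
= 520.7600

520.7600
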